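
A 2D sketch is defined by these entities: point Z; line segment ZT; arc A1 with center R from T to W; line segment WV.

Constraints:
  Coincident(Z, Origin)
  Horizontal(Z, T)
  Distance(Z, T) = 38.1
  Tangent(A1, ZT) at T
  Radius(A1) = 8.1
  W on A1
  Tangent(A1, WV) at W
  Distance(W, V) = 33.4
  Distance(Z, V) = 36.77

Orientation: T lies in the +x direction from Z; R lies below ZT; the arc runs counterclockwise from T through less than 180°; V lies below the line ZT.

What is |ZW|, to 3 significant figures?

31.3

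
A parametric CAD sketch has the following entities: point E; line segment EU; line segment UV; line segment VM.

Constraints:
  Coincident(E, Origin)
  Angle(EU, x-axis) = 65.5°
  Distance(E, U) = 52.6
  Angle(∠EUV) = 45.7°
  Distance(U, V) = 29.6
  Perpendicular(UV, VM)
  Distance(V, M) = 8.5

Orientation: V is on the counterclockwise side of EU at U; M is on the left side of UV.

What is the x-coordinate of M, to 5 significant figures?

-3.1579

E is at the origin; EU runs at 65.5° with length 52.6, so U = 52.6·(cos 65.5°, sin 65.5°) = (21.813, 47.864). ∠EUV = 45.7°, so UV runs at 65.5° + (180° − 45.7°) = 199.80° from the x-axis; with |UV| = 29.6, V = U + 29.6·(cos 199.80°, sin 199.80°) = (-6.0372, 37.837). The perpendicularity gives VM at right angles to UV; with |VM| = 8.5 on the left of UV, M = V + 8.5·(0.33874, -0.94088) = (-3.1579, 29.840). So M.x = -3.1579.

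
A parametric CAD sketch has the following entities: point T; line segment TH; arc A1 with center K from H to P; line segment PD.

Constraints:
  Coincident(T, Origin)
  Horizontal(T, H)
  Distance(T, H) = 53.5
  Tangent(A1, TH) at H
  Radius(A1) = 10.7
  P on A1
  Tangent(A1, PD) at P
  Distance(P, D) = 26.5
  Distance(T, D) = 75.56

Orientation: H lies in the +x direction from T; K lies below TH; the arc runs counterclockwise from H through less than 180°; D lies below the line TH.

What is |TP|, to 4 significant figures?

50.06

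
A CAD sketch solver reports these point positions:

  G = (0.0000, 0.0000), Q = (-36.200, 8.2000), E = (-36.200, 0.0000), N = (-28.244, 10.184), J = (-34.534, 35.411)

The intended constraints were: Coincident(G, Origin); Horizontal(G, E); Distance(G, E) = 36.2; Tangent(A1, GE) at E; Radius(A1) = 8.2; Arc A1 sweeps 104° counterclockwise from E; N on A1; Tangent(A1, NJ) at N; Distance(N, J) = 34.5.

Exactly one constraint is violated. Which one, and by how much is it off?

Distance(N, J) = 34.5 — off by 8.50.

G = (0.00, 0.00) ✓; G.y = 0.00, E.y = 0.00 ✓; |GE| = 36.20 ✓; ∠(QE, EG) = 90.00° ✓; |QE| = 8.200 ✓; bearing(Q→N) − bearing(Q→E) = 104.0° ✓; |QN| = 8.200 ✓; ∠(QN, NJ) = 90.00° ✓; |NJ| = 26.00 ✗.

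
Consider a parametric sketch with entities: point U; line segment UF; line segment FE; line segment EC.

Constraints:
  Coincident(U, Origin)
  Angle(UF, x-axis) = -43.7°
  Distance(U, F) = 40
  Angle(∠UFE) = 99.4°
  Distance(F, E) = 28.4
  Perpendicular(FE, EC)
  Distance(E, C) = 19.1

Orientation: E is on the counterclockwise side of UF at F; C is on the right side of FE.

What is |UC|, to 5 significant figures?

68.190

U is at the origin; UF runs at -43.7° with length 40.0, so F = 40.0·(cos -43.7°, sin -43.7°) = (28.919, -27.635). ∠UFE = 99.4°, so FE runs at -43.7° + (180° − 99.4°) = 36.900° from the x-axis; with |FE| = 28.4, E = F + 28.4·(cos 36.900°, sin 36.900°) = (51.630, -10.583). FE is perpendicular to EC; with |EC| = 19.1 on the right of FE, C = E + 19.1·(0.60042, -0.79968) = (63.098, -25.857). Then |UC| = |C − U| = 68.190.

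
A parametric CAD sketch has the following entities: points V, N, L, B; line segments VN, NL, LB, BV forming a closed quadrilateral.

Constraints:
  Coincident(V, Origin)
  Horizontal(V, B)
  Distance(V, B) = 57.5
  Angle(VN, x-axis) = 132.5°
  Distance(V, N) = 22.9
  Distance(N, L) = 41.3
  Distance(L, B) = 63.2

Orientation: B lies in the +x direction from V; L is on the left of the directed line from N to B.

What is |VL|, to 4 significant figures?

47.92

Checks: |NL| = 41.30 ✓; |LB| = 63.20 ✓.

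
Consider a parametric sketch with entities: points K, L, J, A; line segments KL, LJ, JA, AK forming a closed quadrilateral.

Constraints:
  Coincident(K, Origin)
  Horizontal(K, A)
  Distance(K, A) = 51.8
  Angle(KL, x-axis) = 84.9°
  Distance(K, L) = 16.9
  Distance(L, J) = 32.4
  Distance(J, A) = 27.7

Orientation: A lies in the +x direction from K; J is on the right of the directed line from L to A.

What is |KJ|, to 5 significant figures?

25.375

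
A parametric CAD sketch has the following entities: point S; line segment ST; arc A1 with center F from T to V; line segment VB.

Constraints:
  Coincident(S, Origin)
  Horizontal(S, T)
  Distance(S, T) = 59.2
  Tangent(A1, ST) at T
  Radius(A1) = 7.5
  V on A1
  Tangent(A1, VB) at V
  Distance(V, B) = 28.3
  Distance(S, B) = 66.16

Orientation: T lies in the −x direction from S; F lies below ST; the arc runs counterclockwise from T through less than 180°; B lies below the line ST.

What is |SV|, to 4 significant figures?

66.93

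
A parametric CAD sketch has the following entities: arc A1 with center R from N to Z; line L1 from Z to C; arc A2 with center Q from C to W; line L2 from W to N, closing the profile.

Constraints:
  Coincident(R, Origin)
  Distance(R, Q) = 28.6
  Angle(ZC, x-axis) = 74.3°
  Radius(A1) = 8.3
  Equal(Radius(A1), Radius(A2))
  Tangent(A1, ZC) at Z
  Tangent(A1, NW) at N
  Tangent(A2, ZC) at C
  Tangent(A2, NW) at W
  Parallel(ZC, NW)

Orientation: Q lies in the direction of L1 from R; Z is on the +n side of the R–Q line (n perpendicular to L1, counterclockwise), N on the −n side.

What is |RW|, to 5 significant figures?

29.780

Tangency of A1 to both parallel lines with radius 8.3 puts Z and N at R ± 8.3·n: Z = (-7.9903, 2.2460), N = (7.9903, -2.2460). Equal radii place C and W the same way about Q: C = Q + 8.3·n = (-0.25117, 29.779), W = Q − 8.3·n = (15.730, 25.287). Then |RW| = |W − R| = 29.780.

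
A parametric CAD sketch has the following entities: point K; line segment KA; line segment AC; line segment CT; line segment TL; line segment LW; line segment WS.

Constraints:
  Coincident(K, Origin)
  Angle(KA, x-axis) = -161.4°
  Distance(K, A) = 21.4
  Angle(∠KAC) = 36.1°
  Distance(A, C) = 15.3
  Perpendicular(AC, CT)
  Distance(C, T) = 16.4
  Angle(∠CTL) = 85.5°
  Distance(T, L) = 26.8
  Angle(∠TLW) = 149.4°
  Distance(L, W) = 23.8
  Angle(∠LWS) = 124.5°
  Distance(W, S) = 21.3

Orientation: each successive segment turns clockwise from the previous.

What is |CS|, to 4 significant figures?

50.41

K is at the origin; KA runs at -161.4° with length 21.4, so A = (-20.28, -6.826). ∠KAC = 36.1° gives AC at 54.70° from the x-axis; with |AC| = 15.3, C = (-11.44, 5.661). The perpendicularity gives CT at right angles to AC, so CT runs at -35.30°; with |CT| = 16.4, T = (1.944, -3.816). ∠CTL = 85.5° gives TL at -129.8° from the x-axis; with |TL| = 26.8, L = (-15.21, -24.41). ∠TLW = 149.4° gives LW at -160.4° from the x-axis; with |LW| = 23.8, W = (-37.63, -32.39). ∠LWS = 124.5° gives WS at 144.1° from the x-axis; with |WS| = 21.3, S = (-54.89, -19.90). Then |CS| = |S − C| = 50.41.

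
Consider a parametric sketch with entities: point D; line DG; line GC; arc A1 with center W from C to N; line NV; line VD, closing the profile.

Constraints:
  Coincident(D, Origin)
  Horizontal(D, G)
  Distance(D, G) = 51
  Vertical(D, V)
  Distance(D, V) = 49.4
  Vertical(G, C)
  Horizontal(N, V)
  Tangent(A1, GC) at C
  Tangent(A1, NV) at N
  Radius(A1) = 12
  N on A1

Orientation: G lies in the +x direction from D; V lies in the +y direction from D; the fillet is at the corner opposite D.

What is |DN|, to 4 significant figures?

62.94

D is at the origin; DG is horizontal with |DG| = 51.0 and G on the +x side, so G = (51.00, 0.000). D and V share the same x with |DV| = 49.4 and V on the +y side, so V = (0.000, 49.40). The virtual corner opposite D is at (51.00, 49.40). Since A1 is tangent to GC there, WC ⟂ GC and the tangent condition forces WN to be normal to NV, with radius 12.0, so the center W sits 12.0 in from both sides at W = (39.00, 37.40). That places the tangent points at C = (51.00, 37.40) on GC and N = (39.00, 49.40) on NV. Then |DN| = |N − D| = 62.94.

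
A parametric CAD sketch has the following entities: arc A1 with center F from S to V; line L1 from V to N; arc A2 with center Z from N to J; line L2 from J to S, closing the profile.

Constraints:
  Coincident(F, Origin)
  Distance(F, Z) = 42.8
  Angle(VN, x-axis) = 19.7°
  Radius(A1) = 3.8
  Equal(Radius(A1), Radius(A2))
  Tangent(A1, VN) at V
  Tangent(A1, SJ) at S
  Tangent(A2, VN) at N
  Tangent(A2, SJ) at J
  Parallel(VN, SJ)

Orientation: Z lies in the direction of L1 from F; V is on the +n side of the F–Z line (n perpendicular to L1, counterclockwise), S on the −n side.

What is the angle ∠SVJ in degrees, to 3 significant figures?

79.9°

Tangency of A1 to both parallel lines with radius 3.8 puts V and S at F ± 3.8·n: V = (-1.28, 3.58), S = (1.28, -3.58). Equal radii place N and J the same way about Z: N = Z + 3.8·n = (39.0, 18.0), J = Z − 3.8·n = (41.6, 10.9). Then cos ∠SVJ = VS·VJ / (|VS||VJ|), giving 79.9°.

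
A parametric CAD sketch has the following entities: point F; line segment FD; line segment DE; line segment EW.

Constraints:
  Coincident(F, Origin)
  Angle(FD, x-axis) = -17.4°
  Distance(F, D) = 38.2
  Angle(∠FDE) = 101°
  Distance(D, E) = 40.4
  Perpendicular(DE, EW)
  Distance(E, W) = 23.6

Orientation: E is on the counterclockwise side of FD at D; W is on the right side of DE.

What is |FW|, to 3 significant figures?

77.5

F is at the origin; FD runs at -17.4° with length 38.2, so D = 38.2·(cos -17.4°, sin -17.4°) = (36.5, -11.4). ∠FDE = 101.0°, so DE runs at -17.4° + (180° − 101.0°) = 61.6° from the x-axis; with |DE| = 40.4, E = D + 40.4·(cos 61.6°, sin 61.6°) = (55.7, 24.1). The perpendicularity gives EW at right angles to DE; with |EW| = 23.6 on the right of DE, W = E + 23.6·(0.880, -0.476) = (76.4, 12.9). Then |FW| = |W − F| = 77.5.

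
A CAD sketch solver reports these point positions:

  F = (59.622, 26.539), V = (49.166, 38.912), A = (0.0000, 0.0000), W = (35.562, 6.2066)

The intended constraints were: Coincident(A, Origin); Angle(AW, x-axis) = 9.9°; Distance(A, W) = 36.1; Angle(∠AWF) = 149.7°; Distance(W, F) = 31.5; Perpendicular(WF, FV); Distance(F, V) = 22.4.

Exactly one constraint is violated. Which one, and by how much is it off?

Distance(F, V) = 22.4 — off by 6.20.

A = (0.00, 0.00) ✓; AW at 9.900° ✓; |AW| = 36.10 ✓; ∠AWF = 149.7° ✓; |WF| = 31.50 ✓; ∠(WF, FV) = 90.00° ✓; |FV| = 16.20 ✗.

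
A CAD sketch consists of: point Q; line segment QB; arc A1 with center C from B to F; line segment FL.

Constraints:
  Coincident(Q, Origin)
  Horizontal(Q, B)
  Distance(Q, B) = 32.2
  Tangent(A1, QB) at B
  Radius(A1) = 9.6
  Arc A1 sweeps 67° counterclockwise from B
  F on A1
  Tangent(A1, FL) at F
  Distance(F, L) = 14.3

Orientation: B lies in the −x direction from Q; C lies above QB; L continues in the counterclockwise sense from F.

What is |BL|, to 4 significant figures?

23.86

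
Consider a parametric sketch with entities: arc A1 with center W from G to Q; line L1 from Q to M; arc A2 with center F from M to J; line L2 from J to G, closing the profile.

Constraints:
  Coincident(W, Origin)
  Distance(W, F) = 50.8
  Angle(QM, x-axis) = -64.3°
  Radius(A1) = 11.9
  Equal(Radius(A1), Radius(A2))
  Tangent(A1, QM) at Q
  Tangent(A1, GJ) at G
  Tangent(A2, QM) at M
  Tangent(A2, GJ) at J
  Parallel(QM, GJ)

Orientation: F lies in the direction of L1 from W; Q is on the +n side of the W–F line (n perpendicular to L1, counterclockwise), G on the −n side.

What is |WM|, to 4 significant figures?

52.18

The slot axis is L1's direction at -64.3°, so u = (cos -64.3°, sin -64.3°) = (0.4337, -0.9011) and n = (−sin -64.3°, cos -64.3°) = (0.9011, 0.4337). W is at the origin and F lies 50.8 along u from W, so F = 50.8·u = (22.03, -45.77). Tangency of A1 to both parallel lines with radius 11.9 puts Q and G at W ± 11.9·n: Q = (10.72, 5.161), G = (-10.72, -5.161). Equal radii place M and J the same way about F: M = F + 11.9·n = (32.75, -40.61), J = F − 11.9·n = (11.31, -50.94). Then |WM| = |M − W| = 52.18.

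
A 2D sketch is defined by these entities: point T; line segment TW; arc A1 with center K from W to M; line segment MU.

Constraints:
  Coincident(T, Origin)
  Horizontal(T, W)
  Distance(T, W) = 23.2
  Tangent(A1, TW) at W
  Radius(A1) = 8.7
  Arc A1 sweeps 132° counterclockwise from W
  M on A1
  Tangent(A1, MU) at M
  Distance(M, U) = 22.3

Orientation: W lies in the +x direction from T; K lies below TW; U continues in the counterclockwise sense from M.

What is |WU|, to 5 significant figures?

32.223

T is at the origin; T and W share the same y with |TW| = 23.2 and W on the +x side, so W = (23.200, 0.0000). The tangent condition forces KW to be normal to TW, so K = W + (0, -8.7) = (23.200, -8.7000). On A1, W sits at bearing 90° from K; a 132° counterclockwise sweep puts M at bearing 222°, so M = K + 8.7·(cos 222°, sin 222°) = (16.735, -14.521). The tangent condition forces KM to be normal to MU, so MU runs along (−sin 222°, cos 222°); with |MU| = 22.3, U = (31.656, -31.094). Then |WU| = |U − W| = 32.223.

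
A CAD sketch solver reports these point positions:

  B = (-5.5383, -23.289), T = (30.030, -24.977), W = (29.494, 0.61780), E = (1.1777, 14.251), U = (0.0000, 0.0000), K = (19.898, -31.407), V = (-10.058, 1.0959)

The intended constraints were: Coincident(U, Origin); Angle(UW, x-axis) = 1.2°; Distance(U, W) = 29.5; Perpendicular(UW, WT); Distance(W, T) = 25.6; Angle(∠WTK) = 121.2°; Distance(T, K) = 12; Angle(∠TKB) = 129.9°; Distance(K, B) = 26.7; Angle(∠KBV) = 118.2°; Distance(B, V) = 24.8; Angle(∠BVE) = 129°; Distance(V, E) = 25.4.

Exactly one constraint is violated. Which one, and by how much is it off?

Distance(V, E) = 25.4 — off by 8.10.

U = (0.00, 0.00) ✓; UW at 1.200° ✓; |UW| = 29.50 ✓; ∠(UW, WT) = 90.00° ✓; |WT| = 25.60 ✓; ∠WTK = 121.2° ✓; |TK| = 12.00 ✓; ∠TKB = 129.9° ✓; |KB| = 26.70 ✓; ∠KBV = 118.2° ✓; |BV| = 24.80 ✓; ∠BVE = 129.0° ✓; |VE| = 17.30 ✗.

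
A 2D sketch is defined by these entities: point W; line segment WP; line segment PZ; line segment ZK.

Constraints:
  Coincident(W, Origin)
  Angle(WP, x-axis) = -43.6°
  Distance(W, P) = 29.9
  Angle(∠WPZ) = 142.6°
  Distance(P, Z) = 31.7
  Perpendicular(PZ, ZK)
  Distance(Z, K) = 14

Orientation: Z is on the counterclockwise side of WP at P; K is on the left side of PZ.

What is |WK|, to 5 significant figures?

55.609

∠WPZ = 142.6°, so PZ runs at -43.6° + (180° − 142.6°) = -6.2000° from the x-axis; with |PZ| = 31.7, Z = P + 31.7·(cos -6.2000°, sin -6.2000°) = (53.167, -24.043). PZ is perpendicular to ZK; with |ZK| = 14.0 on the left of PZ, K = Z + 14.0·(0.10800, 0.99415) = (54.679, -10.125). Then |WK| = |K − W| = 55.609.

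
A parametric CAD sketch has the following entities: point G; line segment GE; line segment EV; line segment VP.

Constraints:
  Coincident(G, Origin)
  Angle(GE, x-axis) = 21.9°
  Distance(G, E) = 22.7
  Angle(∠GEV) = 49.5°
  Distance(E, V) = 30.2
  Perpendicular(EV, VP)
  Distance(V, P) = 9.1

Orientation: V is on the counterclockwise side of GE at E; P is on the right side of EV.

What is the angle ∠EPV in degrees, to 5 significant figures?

73.231°

∠GEV = 49.5°, so EV runs at 21.9° + (180° − 49.5°) = 152.40° from the x-axis; with |EV| = 30.2, V = E + 30.2·(cos 152.40°, sin 152.40°) = (-5.7015, 22.458). EV ⟂ VP; with |VP| = 9.1 on the right of EV, P = V + 9.1·(0.46330, 0.88620) = (-1.4855, 30.523). Then cos ∠EPV = PE·PV / (|PE||PV|), giving 73.231°.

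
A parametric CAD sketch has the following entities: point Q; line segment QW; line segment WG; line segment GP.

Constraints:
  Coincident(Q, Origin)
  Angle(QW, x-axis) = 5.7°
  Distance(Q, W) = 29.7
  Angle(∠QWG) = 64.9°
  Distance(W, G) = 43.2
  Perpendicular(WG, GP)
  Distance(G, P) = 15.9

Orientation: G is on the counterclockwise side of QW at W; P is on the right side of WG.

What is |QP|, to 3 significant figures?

52.6

Q is at the origin; QW runs at 5.7° with length 29.7, so W = 29.7·(cos 5.7°, sin 5.7°) = (29.6, 2.95). ∠QWG = 64.9°, so WG runs at 5.7° + (180° − 64.9°) = 121° from the x-axis; with |WG| = 43.2, G = W + 43.2·(cos 121°, sin 121°) = (7.43, 40.1). WG is perpendicular to GP; with |GP| = 15.9 on the right of WG, P = G + 15.9·(0.859, 0.512) = (21.1, 48.2). Then |QP| = |P − Q| = 52.6.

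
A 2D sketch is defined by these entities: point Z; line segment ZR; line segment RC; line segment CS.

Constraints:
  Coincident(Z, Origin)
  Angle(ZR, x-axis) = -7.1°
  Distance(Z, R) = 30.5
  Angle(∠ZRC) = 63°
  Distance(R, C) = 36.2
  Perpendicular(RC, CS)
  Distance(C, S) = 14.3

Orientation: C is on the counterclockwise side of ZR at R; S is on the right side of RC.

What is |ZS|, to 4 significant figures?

47.12

Z is at the origin; ZR runs at -7.1° with length 30.5, so R = 30.5·(cos -7.1°, sin -7.1°) = (30.27, -3.770). ∠ZRC = 63.0°, so RC runs at -7.1° + (180° − 63.0°) = 109.9° from the x-axis; with |RC| = 36.2, C = R + 36.2·(cos 109.9°, sin 109.9°) = (17.94, 30.27). RC is perpendicular to CS; with |CS| = 14.3 on the right of RC, S = C + 14.3·(0.9403, 0.3404) = (31.39, 35.14). Then |ZS| = |S − Z| = 47.12.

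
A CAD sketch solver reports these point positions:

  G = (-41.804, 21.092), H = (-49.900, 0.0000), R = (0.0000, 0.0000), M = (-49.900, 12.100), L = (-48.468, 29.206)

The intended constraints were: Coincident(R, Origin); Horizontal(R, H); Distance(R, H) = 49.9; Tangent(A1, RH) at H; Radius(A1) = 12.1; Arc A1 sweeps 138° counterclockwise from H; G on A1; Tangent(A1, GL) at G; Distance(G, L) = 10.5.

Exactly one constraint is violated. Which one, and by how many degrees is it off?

Tangent(A1, GL) at G — off by 8.61°.

R = (0.00, 0.00) ✓; R.y = 0.00, H.y = 0.00 ✓; |RH| = 49.90 ✓; ∠(MH, HR) = 90.00° ✓; |MH| = 12.10 ✓; bearing(M→G) − bearing(M→H) = 138.0° ✓; |MG| = 12.10 ✓; ∠(MG, GL) = 98.61° ✗; |GL| = 10.50 ✓.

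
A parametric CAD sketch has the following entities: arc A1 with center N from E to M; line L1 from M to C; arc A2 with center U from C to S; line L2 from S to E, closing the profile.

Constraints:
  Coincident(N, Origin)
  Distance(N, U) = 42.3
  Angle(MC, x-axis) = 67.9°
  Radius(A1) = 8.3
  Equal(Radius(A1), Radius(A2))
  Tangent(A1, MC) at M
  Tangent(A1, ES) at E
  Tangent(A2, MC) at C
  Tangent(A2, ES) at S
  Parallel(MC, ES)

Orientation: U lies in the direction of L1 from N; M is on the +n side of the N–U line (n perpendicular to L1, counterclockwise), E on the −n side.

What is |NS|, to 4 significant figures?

43.11

The slot axis is L1's direction at 67.9°, so u = (cos 67.9°, sin 67.9°) = (0.3762, 0.9265) and n = (−sin 67.9°, cos 67.9°) = (-0.9265, 0.3762). N is at the origin and U lies 42.3 along u from N, so U = 42.3·u = (15.91, 39.19). Tangency of A1 to both parallel lines with radius 8.3 puts M and E at N ± 8.3·n: M = (-7.690, 3.123), E = (7.690, -3.123). Equal radii place C and S the same way about U: C = U + 8.3·n = (8.224, 42.31), S = U − 8.3·n = (23.60, 36.07). Then |NS| = |S − N| = 43.11.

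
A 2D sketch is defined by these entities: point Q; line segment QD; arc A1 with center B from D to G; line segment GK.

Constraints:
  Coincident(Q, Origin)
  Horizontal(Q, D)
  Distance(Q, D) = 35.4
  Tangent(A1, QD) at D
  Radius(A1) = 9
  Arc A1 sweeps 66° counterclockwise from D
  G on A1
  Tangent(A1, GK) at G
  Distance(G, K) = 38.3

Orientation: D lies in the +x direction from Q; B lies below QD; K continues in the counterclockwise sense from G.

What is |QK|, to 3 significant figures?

42.0

Q is at the origin; QD is horizontal with |QD| = 35.4 and D on the +x side, so D = (35.4, 0.00). A1 meets QD tangentially, so BD is at right angles to QD, so B = D + (0, -9) = (35.4, -9.00). On A1, D sits at bearing 90° from B; a 66° counterclockwise sweep puts G at bearing 156°, so G = B + 9.0·(cos 156°, sin 156°) = (27.2, -5.34). A1 meets GK tangentially, so BG is at right angles to GK, so GK runs along (−sin 156°, cos 156°); with |GK| = 38.3, K = (11.6, -40.3). Then |QK| = |K − Q| = 42.0.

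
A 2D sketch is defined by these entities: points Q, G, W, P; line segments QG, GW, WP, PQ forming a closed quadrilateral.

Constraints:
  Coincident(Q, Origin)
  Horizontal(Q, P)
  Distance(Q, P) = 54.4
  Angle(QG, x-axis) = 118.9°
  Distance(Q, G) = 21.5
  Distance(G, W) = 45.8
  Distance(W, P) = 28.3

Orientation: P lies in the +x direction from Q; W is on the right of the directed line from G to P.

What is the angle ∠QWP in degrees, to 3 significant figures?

149°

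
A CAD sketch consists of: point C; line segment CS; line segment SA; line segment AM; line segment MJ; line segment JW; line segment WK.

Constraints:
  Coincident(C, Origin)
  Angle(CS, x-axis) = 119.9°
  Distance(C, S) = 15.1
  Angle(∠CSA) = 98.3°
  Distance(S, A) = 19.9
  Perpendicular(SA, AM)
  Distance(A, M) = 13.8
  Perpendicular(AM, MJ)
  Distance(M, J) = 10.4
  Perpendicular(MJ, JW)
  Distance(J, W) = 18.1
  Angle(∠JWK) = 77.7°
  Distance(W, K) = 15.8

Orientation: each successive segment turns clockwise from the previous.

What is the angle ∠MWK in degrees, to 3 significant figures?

47.8°

C is at the origin; CS runs at 119.9° with length 15.1, so S = (-7.53, 13.1). ∠CSA = 98.3° gives SA at 38.2° from the x-axis; with |SA| = 19.9, A = (8.11, 25.4). The perpendicularity gives AM at right angles to SA, so AM runs at -51.8°; with |AM| = 13.8, M = (16.6, 14.6). AM ⟂ MJ, so MJ runs at -142°; with |MJ| = 10.4, J = (8.47, 8.12). The perpendicularity gives JW at right angles to MJ, so JW runs at 128°; with |JW| = 18.1, W = (-2.72, 22.3). ∠JWK = 77.7° gives WK at 25.9° from the x-axis; with |WK| = 15.8, K = (11.5, 29.2). Then cos ∠MWK = WM·WK / (|WM||WK|), giving 47.8°.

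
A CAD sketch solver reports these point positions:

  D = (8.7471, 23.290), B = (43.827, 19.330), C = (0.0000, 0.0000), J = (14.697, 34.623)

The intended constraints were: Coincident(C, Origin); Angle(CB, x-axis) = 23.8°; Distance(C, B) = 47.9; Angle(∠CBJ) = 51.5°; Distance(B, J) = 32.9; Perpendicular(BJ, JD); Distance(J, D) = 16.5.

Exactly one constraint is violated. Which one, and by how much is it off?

Distance(J, D) = 16.5 — off by 3.70.

C = (0.00, 0.00) ✓; CB at 23.80° ✓; |CB| = 47.90 ✓; ∠CBJ = 51.50° ✓; |BJ| = 32.90 ✓; ∠(BJ, JD) = 90.00° ✓; |JD| = 12.80 ✗.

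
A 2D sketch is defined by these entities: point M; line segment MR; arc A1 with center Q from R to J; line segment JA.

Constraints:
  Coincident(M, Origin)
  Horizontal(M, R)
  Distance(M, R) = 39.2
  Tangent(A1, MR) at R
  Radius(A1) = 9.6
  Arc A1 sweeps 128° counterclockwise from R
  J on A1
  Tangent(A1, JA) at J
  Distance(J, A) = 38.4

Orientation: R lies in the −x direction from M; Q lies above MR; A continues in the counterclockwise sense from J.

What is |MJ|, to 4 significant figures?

35.23

M is at the origin; M and R share the same y with |MR| = 39.2 and R on the −x side, so R = (-39.20, 0.000). Tangency of A1 to MR means the radius QR is perpendicular to MR, so Q = R + (0, 9.6) = (-39.20, 9.600). On A1, R sits at bearing -90° from Q; a 128° counterclockwise sweep puts J at bearing 38°, so J = Q + 9.6·(cos 38°, sin 38°) = (-31.64, 15.51). Then |MJ| = |J − M| = 35.23.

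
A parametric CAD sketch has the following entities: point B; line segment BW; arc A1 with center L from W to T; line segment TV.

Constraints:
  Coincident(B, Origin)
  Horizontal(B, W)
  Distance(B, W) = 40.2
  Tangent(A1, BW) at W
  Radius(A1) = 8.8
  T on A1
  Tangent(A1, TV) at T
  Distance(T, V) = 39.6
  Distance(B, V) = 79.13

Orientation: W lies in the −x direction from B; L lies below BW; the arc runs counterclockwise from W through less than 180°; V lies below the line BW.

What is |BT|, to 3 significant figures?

47.4

Checks: ∠(LW, WB) = 90.00° ✓; |LT| = 8.800 ✓; ∠(LT, TV) = 90.00° ✓; |TV| = 39.60 ✓; |BV| = 79.13 ✓.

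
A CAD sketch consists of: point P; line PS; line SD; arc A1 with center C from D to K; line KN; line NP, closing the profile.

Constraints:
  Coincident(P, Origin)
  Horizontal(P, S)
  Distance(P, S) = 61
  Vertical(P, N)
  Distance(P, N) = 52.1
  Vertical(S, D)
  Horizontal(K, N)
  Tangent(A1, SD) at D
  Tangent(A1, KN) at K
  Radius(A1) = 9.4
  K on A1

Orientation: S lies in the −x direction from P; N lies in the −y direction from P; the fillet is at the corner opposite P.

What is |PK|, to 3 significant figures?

73.3

The virtual corner opposite P is at (-61.0, -52.1). Since A1 is tangent to SD there, CD ⟂ SD and the tangent condition forces CK to be normal to KN, with radius 9.4, so the center C sits 9.4 in from both sides at C = (-51.6, -42.7). That places the tangent points at D = (-61.0, -42.7) on SD and K = (-51.6, -52.1) on KN. Then |PK| = |K − P| = 73.3.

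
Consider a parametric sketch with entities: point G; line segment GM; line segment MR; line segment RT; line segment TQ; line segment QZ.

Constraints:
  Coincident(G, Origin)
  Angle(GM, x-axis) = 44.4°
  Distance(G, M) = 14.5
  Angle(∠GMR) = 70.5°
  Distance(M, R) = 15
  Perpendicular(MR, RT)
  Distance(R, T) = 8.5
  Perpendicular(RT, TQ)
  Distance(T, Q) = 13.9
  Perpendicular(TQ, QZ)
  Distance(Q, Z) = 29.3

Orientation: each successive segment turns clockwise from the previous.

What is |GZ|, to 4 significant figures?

34.67

G is at the origin; GM runs at 44.4° with length 14.5, so M = (10.36, 10.15). ∠GMR = 70.5° gives MR at -65.10° from the x-axis; with |MR| = 15.0, R = (16.68, -3.461). The perpendicularity gives RT at right angles to MR, so RT runs at -155.1°; with |RT| = 8.5, T = (8.966, -7.039). The perpendicularity gives TQ at right angles to RT, so TQ runs at 114.9°; with |TQ| = 13.9, Q = (3.113, 5.569). The perpendicularity gives QZ at right angles to TQ, so QZ runs at 24.90°; with |QZ| = 29.3, Z = (29.69, 17.90). Then |GZ| = |Z − G| = 34.67.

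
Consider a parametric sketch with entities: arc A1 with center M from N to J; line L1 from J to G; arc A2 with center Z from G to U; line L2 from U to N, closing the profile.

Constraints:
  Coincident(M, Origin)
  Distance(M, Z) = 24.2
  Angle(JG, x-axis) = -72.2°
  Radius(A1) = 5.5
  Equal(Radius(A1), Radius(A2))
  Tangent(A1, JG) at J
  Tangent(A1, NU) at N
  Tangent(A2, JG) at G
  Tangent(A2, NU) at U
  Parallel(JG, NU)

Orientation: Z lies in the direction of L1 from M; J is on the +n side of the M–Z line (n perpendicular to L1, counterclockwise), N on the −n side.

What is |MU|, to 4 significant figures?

24.82

The slot axis is L1's direction at -72.2°, so u = (cos -72.2°, sin -72.2°) = (0.3057, -0.9521) and n = (−sin -72.2°, cos -72.2°) = (0.9521, 0.3057). M is at the origin and Z lies 24.2 along u from M, so Z = 24.2·u = (7.398, -23.04). Tangency of A1 to both parallel lines with radius 5.5 puts J and N at M ± 5.5·n: J = (5.237, 1.681), N = (-5.237, -1.681). Equal radii place G and U the same way about Z: G = Z + 5.5·n = (12.63, -21.36), U = Z − 5.5·n = (2.161, -24.72). Then |MU| = |U − M| = 24.82.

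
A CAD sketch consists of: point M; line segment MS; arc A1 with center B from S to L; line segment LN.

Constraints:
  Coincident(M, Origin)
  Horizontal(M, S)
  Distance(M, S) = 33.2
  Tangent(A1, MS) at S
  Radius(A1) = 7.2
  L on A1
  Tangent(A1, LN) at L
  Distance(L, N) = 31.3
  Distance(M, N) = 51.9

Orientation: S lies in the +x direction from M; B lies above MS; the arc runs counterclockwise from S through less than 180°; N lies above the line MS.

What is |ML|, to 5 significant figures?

41.172

Checks: |BL| = 7.200 ✓; ∠(BL, LN) = 90.00° ✓; |LN| = 31.30 ✓; |MN| = 51.90 ✓.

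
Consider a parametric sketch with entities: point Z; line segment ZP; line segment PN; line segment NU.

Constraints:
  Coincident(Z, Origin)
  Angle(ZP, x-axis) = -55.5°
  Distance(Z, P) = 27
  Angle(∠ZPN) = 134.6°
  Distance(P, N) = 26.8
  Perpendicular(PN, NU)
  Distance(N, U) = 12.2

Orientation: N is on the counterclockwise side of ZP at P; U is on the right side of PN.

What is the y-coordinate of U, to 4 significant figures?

-38.96

∠ZPN = 134.6°, so PN runs at -55.5° + (180° − 134.6°) = -10.10° from the x-axis; with |PN| = 26.8, N = P + 26.8·(cos -10.10°, sin -10.10°) = (41.68, -26.95). PN is perpendicular to NU; with |NU| = 12.2 on the right of PN, U = N + 12.2·(-0.1754, -0.9845) = (39.54, -38.96). So U.y = -38.96.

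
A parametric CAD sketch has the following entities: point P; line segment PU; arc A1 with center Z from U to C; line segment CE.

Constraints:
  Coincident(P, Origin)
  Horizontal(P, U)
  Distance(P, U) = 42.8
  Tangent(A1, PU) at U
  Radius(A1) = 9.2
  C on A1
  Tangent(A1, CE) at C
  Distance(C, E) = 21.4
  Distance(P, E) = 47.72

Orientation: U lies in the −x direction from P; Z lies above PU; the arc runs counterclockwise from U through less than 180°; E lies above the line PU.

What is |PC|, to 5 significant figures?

35.152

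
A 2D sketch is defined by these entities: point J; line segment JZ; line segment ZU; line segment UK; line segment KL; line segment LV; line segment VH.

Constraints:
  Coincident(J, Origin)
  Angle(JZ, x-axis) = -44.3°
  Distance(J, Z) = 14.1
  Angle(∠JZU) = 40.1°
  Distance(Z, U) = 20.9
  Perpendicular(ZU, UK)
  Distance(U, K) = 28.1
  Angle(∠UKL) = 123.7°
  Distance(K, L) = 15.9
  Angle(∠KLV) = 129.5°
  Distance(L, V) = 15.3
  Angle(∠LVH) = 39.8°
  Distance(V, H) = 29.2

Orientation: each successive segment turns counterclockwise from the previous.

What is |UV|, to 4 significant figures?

42.82

J is at the origin; JZ runs at -44.3° with length 14.1, so Z = (10.09, -9.848). ∠JZU = 40.1° gives ZU at 95.60° from the x-axis; with |ZU| = 20.9, U = (8.052, 10.95). ZU ⟂ UK, so UK runs at -174.4°; with |UK| = 28.1, K = (-19.91, 8.211). ∠UKL = 123.7° gives KL at -118.1° from the x-axis; with |KL| = 15.9, L = (-27.40, -5.815). ∠KLV = 129.5° gives LV at -67.60° from the x-axis; with |LV| = 15.3, V = (-21.57, -19.96). Then |UV| = |V − U| = 42.82.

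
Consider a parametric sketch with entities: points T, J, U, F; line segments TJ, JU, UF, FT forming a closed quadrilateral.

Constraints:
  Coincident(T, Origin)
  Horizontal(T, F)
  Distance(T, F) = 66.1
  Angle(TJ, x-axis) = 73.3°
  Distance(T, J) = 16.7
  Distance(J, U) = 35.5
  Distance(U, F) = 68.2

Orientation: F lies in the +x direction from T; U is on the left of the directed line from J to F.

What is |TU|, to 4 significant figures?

52.14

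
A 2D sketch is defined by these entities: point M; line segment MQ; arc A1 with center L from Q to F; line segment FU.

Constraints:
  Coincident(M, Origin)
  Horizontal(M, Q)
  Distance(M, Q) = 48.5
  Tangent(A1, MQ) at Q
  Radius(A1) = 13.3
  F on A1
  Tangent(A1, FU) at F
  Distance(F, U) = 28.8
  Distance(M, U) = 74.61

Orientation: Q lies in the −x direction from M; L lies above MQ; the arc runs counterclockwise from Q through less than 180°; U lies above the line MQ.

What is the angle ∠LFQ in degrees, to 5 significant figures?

20.505°

Checks: |LF| = 13.30 ✓; ∠(LF, FU) = 90.00° ✓; |FU| = 28.80 ✓; |MU| = 74.61 ✓.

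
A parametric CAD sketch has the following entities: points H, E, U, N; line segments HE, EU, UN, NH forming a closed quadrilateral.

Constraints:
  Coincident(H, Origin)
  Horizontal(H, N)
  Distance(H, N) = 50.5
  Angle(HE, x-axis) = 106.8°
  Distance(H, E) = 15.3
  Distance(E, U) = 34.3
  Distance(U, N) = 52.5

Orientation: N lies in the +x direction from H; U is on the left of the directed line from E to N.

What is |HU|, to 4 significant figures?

44.56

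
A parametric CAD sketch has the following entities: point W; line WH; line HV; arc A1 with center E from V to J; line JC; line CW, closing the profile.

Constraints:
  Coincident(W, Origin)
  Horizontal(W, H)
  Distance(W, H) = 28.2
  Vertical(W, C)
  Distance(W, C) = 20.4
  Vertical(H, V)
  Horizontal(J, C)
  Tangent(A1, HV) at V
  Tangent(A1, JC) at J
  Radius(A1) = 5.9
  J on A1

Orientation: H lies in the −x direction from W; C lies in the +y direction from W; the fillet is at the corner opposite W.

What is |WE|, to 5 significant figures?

26.600

W and C share the same x with |WC| = 20.4 and C on the +y side, so C = (0.0000, 20.400). The virtual corner opposite W is at (-28.200, 20.400). Since A1 is tangent to HV there, EV ⟂ HV and tangency of A1 to JC means the radius EJ is perpendicular to JC, with radius 5.9, so the center E sits 5.9 in from both sides at E = (-22.300, 14.500). Then |WE| = |E − W| = 26.600.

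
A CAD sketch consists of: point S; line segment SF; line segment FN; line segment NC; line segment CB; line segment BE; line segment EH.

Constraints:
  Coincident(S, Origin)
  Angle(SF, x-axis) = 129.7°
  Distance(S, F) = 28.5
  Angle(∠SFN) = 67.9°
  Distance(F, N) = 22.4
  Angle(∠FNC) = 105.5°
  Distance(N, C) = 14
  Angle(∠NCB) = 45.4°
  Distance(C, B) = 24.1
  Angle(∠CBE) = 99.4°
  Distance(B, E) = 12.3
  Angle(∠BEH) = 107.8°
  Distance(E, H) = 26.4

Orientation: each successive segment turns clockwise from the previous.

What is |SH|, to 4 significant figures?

43.23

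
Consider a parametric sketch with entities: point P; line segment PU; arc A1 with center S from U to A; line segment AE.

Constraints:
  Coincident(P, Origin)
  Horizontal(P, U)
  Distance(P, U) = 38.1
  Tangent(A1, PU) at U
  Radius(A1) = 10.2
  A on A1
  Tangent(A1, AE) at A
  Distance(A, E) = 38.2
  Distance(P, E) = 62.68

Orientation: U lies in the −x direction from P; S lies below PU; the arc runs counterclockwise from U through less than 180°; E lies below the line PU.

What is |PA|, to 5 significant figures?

49.642

Checks: ∠(SU, UP) = 90.00° ✓; |SU| = 10.20 ✓; |SA| = 10.20 ✓; ∠(SA, AE) = 90.00° ✓; |AE| = 38.20 ✓; |PE| = 62.68 ✓.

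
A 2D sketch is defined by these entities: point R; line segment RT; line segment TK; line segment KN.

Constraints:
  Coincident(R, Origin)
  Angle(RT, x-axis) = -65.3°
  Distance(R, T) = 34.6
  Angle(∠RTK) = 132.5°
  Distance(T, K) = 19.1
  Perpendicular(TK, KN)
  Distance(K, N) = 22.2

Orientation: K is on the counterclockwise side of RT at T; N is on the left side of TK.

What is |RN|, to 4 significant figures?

42.60

R is at the origin; RT runs at -65.3° with length 34.6, so T = 34.6·(cos -65.3°, sin -65.3°) = (14.46, -31.43). ∠RTK = 132.5°, so TK runs at -65.3° + (180° − 132.5°) = -17.80° from the x-axis; with |TK| = 19.1, K = T + 19.1·(cos -17.80°, sin -17.80°) = (32.64, -37.27). TK ⟂ KN; with |KN| = 22.2 on the left of TK, N = K + 22.2·(0.3057, 0.9521) = (39.43, -16.14). Then |RN| = |N − R| = 42.60.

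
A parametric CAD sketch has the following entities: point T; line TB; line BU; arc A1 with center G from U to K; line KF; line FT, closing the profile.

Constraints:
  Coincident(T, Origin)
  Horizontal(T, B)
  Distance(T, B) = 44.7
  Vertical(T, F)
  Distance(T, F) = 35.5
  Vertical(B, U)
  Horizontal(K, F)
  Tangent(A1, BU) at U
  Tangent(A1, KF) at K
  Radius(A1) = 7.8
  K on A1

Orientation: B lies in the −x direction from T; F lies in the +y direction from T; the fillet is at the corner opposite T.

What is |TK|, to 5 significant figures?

51.204

The virtual corner opposite T is at (-44.700, 35.500). Tangency of A1 to BU means the radius GU is perpendicular to BU and the tangent condition forces GK to be normal to KF, with radius 7.8, so the center G sits 7.8 in from both sides at G = (-36.900, 27.700). That places the tangent points at U = (-44.700, 27.700) on BU and K = (-36.900, 35.500) on KF. Then |TK| = |K − T| = 51.204.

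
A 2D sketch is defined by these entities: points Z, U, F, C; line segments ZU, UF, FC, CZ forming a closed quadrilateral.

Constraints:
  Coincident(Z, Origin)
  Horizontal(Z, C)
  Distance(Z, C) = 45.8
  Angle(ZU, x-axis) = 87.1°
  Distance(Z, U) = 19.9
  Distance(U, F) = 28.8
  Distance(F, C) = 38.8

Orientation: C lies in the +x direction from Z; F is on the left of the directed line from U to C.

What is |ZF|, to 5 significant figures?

42.671

Z is at the origin; Z and C share the same y with |ZC| = 45.8 and C in +x, so C = (45.8, 0). ZU runs at 87.1° with |ZU| = 19.9, so U = (1.0068, 19.875). F is determined by |UF| = 28.8 and |FC| = 38.8 together: it lies at the intersection of circle(U, 28.8) and circle(C, 38.8). With |UC| = 49.004, the foot of the radical line on UC is 17.605 from U and the perpendicular offset is √(28.8² − 17.605²) = 22.793. Taking the left-of-UC solution: F = (26.343, 33.569).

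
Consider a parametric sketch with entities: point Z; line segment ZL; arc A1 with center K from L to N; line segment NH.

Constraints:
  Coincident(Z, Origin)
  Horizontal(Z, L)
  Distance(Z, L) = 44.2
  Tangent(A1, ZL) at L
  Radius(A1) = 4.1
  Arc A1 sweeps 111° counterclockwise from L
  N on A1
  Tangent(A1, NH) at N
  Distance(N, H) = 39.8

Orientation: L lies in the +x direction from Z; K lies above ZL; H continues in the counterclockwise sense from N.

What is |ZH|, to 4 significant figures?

54.46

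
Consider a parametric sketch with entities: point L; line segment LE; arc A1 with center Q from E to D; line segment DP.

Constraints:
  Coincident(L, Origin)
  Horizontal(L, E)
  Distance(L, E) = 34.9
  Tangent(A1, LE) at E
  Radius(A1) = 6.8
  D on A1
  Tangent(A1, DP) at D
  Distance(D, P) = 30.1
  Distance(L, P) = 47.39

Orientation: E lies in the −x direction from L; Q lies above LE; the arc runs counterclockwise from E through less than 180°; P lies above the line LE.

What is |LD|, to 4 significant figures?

28.99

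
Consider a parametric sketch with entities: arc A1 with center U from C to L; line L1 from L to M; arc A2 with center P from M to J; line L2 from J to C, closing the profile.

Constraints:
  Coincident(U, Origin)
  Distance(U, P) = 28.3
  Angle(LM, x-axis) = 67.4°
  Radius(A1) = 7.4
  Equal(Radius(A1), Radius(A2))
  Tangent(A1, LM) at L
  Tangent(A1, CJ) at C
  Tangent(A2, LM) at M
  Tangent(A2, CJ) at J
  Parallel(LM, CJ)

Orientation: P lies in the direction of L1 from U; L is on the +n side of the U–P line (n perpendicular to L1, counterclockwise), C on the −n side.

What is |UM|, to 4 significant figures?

29.25

The slot axis is L1's direction at 67.4°, so u = (cos 67.4°, sin 67.4°) = (0.3843, 0.9232) and n = (−sin 67.4°, cos 67.4°) = (-0.9232, 0.3843). U is at the origin and P lies 28.3 along u from U, so P = 28.3·u = (10.88, 26.13). Tangency of A1 to both parallel lines with radius 7.4 puts L and C at U ± 7.4·n: L = (-6.832, 2.844), C = (6.832, -2.844). Equal radii place M and J the same way about P: M = P + 7.4·n = (4.044, 28.97), J = P − 7.4·n = (17.71, 23.28). Then |UM| = |M − U| = 29.25.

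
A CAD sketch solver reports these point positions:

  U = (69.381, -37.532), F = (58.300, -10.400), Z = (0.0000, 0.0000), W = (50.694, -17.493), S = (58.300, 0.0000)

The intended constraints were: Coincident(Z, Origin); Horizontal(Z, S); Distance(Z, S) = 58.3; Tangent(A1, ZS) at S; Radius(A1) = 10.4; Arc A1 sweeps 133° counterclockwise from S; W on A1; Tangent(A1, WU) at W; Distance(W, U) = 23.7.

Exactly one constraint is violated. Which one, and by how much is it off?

Distance(W, U) = 23.7 — off by 3.70.

Z = (0.00, 0.00) ✓; Z.y = 0.00, S.y = 0.00 ✓; |ZS| = 58.30 ✓; ∠(FS, SZ) = 90.00° ✓; |FS| = 10.40 ✓; bearing(F→W) − bearing(F→S) = 133.0° ✓; |FW| = 10.40 ✓; ∠(FW, WU) = 90.00° ✓; |WU| = 27.40 ✗.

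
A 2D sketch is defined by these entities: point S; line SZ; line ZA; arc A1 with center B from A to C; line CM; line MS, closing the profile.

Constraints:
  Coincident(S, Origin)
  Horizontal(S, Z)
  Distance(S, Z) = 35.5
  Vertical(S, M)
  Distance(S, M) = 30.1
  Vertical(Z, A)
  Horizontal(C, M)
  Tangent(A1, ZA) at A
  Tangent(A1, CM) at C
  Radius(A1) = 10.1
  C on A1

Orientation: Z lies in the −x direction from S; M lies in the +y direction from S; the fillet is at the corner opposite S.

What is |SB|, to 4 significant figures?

32.33

S is at the origin; S and Z share the same y with |SZ| = 35.5 and Z on the −x side, so Z = (-35.50, 0.000). S and M share the same x with |SM| = 30.1 and M on the +y side, so M = (0.000, 30.10). The virtual corner opposite S is at (-35.50, 30.10). Since A1 is tangent to ZA there, BA ⟂ ZA and the tangent condition forces BC to be normal to CM, with radius 10.1, so the center B sits 10.1 in from both sides at B = (-25.40, 20.00). Then |SB| = |B − S| = 32.33.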